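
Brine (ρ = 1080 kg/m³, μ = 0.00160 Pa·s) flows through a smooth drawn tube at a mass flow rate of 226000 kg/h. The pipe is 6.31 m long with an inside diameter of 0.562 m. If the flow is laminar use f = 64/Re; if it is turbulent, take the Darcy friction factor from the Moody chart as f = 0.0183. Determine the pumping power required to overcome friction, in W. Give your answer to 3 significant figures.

P ≈ 0.354 W

ṁ = 226000 kg/h = 226000/3600 = 62.78 kg/s.
A = πD²/4 = π(0.562)²/4 = 0.2481 m²; mean velocity V = ṁ/(ρA) = 62.78/(1080 · 0.2481) = 0.2343 m/s.
Reynolds number Re = ρVD/μ = 1080 · 0.2343 · 0.562 / 0.0016 = 8.889e+04.
Re > 4000 → turbulent; use the Moody-chart value f = 0.0183.
Darcy-Weisbach: ΔP = f(L/D)(ρV²/2) = 0.0183·(6.31/0.562)·(1080·0.2343²/2) = 0.0183·11.23·29.65 = 6.092 Pa.
Q = ṁ/ρ = 62.78/1080 = 0.05813 m³/s.
Pumping power P = QΔP = 0.05813·6.092 = 0.3541 W = 0.354 W.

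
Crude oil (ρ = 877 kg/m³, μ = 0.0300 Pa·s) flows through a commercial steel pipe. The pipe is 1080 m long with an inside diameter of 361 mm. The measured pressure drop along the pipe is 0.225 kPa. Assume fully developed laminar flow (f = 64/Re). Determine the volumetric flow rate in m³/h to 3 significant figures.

Q ≈ 10.4 m³/h

For laminar flow, f = 64/Re with Re = ρVD/μ, so Darcy-Weisbach reduces to ΔP = 32μLV/D². Solving for V: V = ΔP·D²/(32μL) = 225·(0.361)²/(32·0.03·1080) = 0.02828 m/s.
Check: Re = ρVD/μ = 877·0.02828·0.361/0.03 = 298.5 < 2300, so the laminar assumption holds.
Q = V·A = 0.02828·(π/4·0.361²) = 0.002895 m³/s = 10.4 m³/h.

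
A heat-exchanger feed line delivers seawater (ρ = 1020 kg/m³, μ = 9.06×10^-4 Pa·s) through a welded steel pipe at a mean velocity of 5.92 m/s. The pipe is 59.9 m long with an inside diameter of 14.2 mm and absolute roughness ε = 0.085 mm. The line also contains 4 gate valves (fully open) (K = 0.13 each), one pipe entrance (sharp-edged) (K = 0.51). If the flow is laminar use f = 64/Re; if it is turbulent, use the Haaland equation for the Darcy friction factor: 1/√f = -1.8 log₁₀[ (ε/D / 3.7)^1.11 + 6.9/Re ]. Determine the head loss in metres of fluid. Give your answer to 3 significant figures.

Reynolds number Re = ρVD/μ = 1020 · 5.92 · 0.0142 / 0.000906 = 9.464e+04.
Re > 4000 → turbulent. Relative roughness ε/D = 8.5e-05/0.0142 = 0.00599. Haaland: 1/√f = -1.8 log₁₀[(0.00599/3.7)^1.11 + 6.9/9.464e+04] = -1.8 log₁₀[0.000798 + 7.29e-05] = 5.508, so f = 0.03296.
Total minor-loss coefficient ΣK = 4·0.13 + 1·0.51 = 1.03.
ΔP = [f·L/D + ΣK]·(ρV²/2) = [0.03296·59.9/0.0142 + 1.03]·(1020·5.92²/2) = [139 + 1.03]·1.787e+04 = 2.503e+06 Pa.
Head loss h_f = ΔP/(ρg) = 2.503e+06/(1020·9.81) = 250 m.

h_f ≈ 250 m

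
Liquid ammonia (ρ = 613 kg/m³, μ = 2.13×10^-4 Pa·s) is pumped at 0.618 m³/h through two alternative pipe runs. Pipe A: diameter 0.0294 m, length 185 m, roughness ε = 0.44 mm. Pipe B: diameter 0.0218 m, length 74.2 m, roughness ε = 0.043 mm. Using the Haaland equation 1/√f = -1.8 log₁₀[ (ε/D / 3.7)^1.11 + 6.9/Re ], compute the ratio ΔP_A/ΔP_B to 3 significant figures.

ΔP_A/ΔP_B ≈ 0.917

Pipe A: V = Q/A = 0.0001717/0.0006789 = 0.2529 m/s; Re = 2.14e+04; ε/D = 0.015; Haaland → f = 0.04576; ΔP_A = f(L/D)(ρV²/2) = 5643 Pa.
Pipe B: V = Q/A = 0.0001717/0.0003733 = 0.4599 m/s; Re = 2.885e+04; ε/D = 0.00197; Haaland → f = 0.0279; ΔP_B = f(L/D)(ρV²/2) = 6156 Pa.
ΔP_A/ΔP_B = 5643/6156 = 0.917.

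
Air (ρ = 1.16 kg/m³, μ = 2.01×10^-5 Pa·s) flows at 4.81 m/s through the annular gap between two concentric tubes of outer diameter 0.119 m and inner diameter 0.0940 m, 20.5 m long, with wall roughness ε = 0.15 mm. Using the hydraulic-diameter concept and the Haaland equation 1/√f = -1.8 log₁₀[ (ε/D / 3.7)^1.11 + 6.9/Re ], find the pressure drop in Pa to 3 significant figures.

ΔP ≈ 450 Pa

Hydraulic diameter D_h = 4A/P = D_o - D_i = 0.119 - 0.094 = 0.025 m.
Re = ρVD_h/μ = 1.16·4.81·0.025/2.01e-05 = 6940.
ε/D_h = 0.00015/0.025 = 0.006; Haaland gives 1/√f = -1.8 log₁₀[0.0008+0.000994] = 4.943, so f = 0.04093.
ΔP = f(L/D_h)(ρV²/2) = 0.04093·20.5/0.025·13.42 = 450.3 Pa.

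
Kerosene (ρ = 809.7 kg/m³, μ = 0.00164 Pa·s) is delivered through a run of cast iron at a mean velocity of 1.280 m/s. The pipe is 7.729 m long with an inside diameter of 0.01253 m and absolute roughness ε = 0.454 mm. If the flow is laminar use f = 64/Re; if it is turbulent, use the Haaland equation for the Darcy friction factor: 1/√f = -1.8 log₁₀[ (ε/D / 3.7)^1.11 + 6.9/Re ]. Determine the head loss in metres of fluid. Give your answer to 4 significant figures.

Reynolds number Re = ρVD/μ = 809.7 · 1.28 · 0.01253 / 0.00164 = 7918.
Re > 4000 → turbulent. Relative roughness ε/D = 0.000454/0.01253 = 0.0362. Haaland: 1/√f = -1.8 log₁₀[(0.0362/3.7)^1.11 + 6.9/7918] = -1.8 log₁₀[0.00589 + 0.000871] = 3.906, so f = 0.06554.
Darcy-Weisbach: ΔP = f(L/D)(ρV²/2) = 0.06554·(7.729/0.01253)·(809.7·1.28²/2) = 0.06554·616.8·663.3 = 2.681e+04 Pa.
Head loss h_f = ΔP/(ρg) = 2.681e+04/(809.7·9.81) = 3.376 m.

h_f ≈ 3.376 m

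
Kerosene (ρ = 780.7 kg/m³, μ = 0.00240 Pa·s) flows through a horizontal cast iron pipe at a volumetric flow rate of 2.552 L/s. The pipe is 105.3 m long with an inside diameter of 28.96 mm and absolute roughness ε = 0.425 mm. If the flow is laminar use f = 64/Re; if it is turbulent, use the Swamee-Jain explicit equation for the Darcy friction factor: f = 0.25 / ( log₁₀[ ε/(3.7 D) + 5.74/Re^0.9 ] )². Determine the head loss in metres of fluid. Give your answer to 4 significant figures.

h_f ≈ 125.4 m

Q = 2.552 L/s = 2.552/1000 = 0.002552 m³/s.
Cross-sectional area A = πD²/4 = π(0.02896)²/4 = 0.0006587 m²; mean velocity V = Q/A = 0.002552/0.0006587 = 3.874 m/s.
Reynolds number Re = ρVD/μ = 780.7 · 3.874 · 0.02896 / 0.0024 = 3.65e+04.
Re > 4000 → turbulent. Relative roughness ε/D = 0.000425/0.02896 = 0.0147. Swamee-Jain: f = 0.25/(log₁₀[0.0147/3.7 + 5.74/3.65e+04^0.9])² = 0.25/(log₁₀[0.00397 + 0.00045])² = 0.25/(-2.355)² = 0.04508.
Darcy-Weisbach: ΔP = f(L/D)(ρV²/2) = 0.04508·(105.3/0.02896)·(780.7·3.874²/2) = 0.04508·3636·5859 = 9.604e+05 Pa.
Head loss h_f = ΔP/(ρg) = 9.604e+05/(780.7·9.81) = 125.4 m.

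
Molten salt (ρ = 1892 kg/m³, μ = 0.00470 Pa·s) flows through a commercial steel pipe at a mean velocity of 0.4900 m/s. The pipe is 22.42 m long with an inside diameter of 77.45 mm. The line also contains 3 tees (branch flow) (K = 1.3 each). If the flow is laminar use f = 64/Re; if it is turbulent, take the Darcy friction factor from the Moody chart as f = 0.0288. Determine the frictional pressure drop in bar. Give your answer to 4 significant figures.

Reynolds number Re = ρVD/μ = 1892 · 0.49 · 0.07745 / 0.0047 = 1.528e+04.
Re > 4000 → turbulent; use the Moody-chart value f = 0.0288.
Total minor-loss coefficient ΣK = 3·1.3 = 3.9.
ΔP = [f·L/D + ΣK]·(ρV²/2) = [0.0288·22.42/0.07745 + 3.9]·(1892·0.49²/2) = [8.337 + 3.9]·227.1 = 2779 Pa.
ΔP = 2779 Pa = 0.02779 bar.

ΔP ≈ 0.02779 bar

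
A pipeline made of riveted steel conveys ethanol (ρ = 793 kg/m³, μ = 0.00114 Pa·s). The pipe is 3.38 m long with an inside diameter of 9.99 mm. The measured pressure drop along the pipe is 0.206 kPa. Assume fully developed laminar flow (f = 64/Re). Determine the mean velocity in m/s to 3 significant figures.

V ≈ 0.167 m/s

For laminar flow, f = 64/Re with Re = ρVD/μ, so Darcy-Weisbach reduces to ΔP = 32μLV/D². Solving for V: V = ΔP·D²/(32μL) = 206·(0.00999)²/(32·0.00114·3.38) = 0.1667 m/s.
Check: Re = ρVD/μ = 793·0.1667·0.00999/0.00114 = 1159 < 2300, so the laminar assumption holds.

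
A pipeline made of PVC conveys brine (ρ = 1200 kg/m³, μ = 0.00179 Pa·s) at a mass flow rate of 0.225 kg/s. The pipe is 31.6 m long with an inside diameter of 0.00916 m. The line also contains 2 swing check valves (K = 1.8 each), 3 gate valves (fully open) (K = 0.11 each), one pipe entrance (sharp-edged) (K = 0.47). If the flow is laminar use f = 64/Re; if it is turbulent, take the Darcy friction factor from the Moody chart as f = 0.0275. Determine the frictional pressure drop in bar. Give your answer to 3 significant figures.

A = πD²/4 = π(0.00916)²/4 = 6.59e-05 m²; mean velocity V = ṁ/(ρA) = 0.225/(1200 · 6.59e-05) = 2.845 m/s.
Reynolds number Re = ρVD/μ = 1200 · 2.845 · 0.00916 / 0.00179 = 1.747e+04.
Re > 4000 → turbulent; use the Moody-chart value f = 0.0275.
Total minor-loss coefficient ΣK = 2·1.8 + 3·0.11 + 1·0.47 = 4.4.
ΔP = [f·L/D + ΣK]·(ρV²/2) = [0.0275·31.6/0.00916 + 4.4]·(1200·2.845²/2) = [94.87 + 4.4]·4857 = 4.822e+05 Pa.
ΔP = 4.822e+05 Pa = 4.82 bar.

ΔP ≈ 4.82 bar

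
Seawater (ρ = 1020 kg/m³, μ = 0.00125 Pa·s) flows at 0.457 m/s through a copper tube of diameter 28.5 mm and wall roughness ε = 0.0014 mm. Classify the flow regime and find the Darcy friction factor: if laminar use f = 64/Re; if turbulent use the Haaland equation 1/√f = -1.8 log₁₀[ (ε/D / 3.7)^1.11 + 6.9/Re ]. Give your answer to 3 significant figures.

f ≈ 0.0304

Re = ρVD/μ = 1020·0.457·0.0285/0.00125 = 1.063e+04.
Re > 4000 → turbulent. ε/D = 1.4e-06/0.0285 = 4.91e-05; Haaland: 1/√f = -1.8 log₁₀[3.86e-06 + 0.000649] = 5.733, so f = 0.03042.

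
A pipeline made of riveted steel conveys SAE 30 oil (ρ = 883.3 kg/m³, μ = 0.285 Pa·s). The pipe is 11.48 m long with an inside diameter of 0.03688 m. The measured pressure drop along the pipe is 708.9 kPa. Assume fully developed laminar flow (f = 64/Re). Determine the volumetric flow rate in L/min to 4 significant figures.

Q ≈ 590.3 L/min

For laminar flow, f = 64/Re with Re = ρVD/μ, so Darcy-Weisbach reduces to ΔP = 32μLV/D². Solving for V: V = ΔP·D²/(32μL) = 7.089e+05·(0.03688)²/(32·0.285·11.48) = 9.209 m/s.
Check: Re = ρVD/μ = 883.3·9.209·0.03688/0.285 = 1053 < 2300, so the laminar assumption holds.
Q = V·A = 9.209·(π/4·0.03688²) = 0.009838 m³/s = 590.3 L/min.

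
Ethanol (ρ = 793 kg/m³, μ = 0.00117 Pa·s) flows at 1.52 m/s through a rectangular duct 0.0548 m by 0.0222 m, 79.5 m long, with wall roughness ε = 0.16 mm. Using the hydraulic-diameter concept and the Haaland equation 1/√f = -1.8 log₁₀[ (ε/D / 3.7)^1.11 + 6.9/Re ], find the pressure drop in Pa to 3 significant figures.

Hydraulic diameter D_h = 4A/P = 4·(0.0548·0.0222)/(2·(0.0548+0.0222)) = 0.004866/0.154 = 0.0316 m.
Re = ρVD_h/μ = 793·1.52·0.0316/0.00117 = 3.255e+04.
ε/D_h = 0.00016/0.0316 = 0.00506; Haaland gives 1/√f = -1.8 log₁₀[0.000663+0.000212] = 5.505, so f = 0.033.
ΔP = f(L/D_h)(ρV²/2) = 0.033·79.5/0.0316·916.1 = 7.606e+04 Pa.

ΔP ≈ 76100 Pa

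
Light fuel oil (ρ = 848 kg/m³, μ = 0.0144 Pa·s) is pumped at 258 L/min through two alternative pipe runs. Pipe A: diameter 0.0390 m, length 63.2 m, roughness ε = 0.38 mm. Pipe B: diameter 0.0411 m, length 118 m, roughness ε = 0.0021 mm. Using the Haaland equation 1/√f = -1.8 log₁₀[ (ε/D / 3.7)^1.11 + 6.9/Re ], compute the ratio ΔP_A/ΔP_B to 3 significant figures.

Pipe A: V = Q/A = 0.0043/0.001195 = 3.6 m/s; Re = 8267; ε/D = 0.00974; Haaland → f = 0.04373; ΔP_A = f(L/D)(ρV²/2) = 3.893e+05 Pa.
Pipe B: V = Q/A = 0.0043/0.001327 = 3.241 m/s; Re = 7845; ε/D = 5.11e-05; Haaland → f = 0.0331; ΔP_B = f(L/D)(ρV²/2) = 4.232e+05 Pa.
ΔP_A/ΔP_B = 3.893e+05/4.232e+05 = 0.920.

ΔP_A/ΔP_B ≈ 0.920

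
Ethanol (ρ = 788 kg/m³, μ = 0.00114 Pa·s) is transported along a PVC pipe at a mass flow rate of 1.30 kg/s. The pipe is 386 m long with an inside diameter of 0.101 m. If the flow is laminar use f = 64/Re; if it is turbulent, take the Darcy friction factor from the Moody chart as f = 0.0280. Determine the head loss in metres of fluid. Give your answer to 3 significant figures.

A = πD²/4 = π(0.101)²/4 = 0.008012 m²; mean velocity V = ṁ/(ρA) = 1.3/(788 · 0.008012) = 0.2059 m/s.
Reynolds number Re = ρVD/μ = 788 · 0.2059 · 0.101 / 0.00114 = 1.438e+04.
Re > 4000 → turbulent; use the Moody-chart value f = 0.0280.
Darcy-Weisbach: ΔP = f(L/D)(ρV²/2) = 0.028·(386/0.101)·(788·0.2059²/2) = 0.028·3822·16.71 = 1788 Pa.
Head loss h_f = ΔP/(ρg) = 1788/(788·9.81) = 0.231 m.

h_f ≈ 0.231 m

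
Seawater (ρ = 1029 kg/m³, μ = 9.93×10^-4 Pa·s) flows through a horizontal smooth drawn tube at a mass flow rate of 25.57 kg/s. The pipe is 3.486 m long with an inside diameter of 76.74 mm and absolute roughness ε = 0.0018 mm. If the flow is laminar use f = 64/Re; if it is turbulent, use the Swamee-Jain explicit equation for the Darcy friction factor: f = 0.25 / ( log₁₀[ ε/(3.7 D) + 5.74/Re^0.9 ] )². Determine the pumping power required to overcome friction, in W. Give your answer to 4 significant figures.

P ≈ 231.4 W

A = πD²/4 = π(0.07674)²/4 = 0.004625 m²; mean velocity V = ṁ/(ρA) = 25.57/(1029 · 0.004625) = 5.373 m/s.
Reynolds number Re = ρVD/μ = 1029 · 5.373 · 0.07674 / 0.000993 = 4.272e+05.
Re > 4000 → turbulent. Relative roughness ε/D = 1.8e-06/0.07674 = 2.35e-05. Swamee-Jain: f = 0.25/(log₁₀[2.35e-05/3.7 + 5.74/4.272e+05^0.9])² = 0.25/(log₁₀[6.34e-06 + 4.91e-05])² = 0.25/(-4.256)² = 0.0138.
Darcy-Weisbach: ΔP = f(L/D)(ρV²/2) = 0.0138·(3.486/0.07674)·(1029·5.373²/2) = 0.0138·45.43·1.485e+04 = 9311 Pa.
Q = ṁ/ρ = 25.57/1029 = 0.02485 m³/s.
Pumping power P = QΔP = 0.02485·9311 = 231.37 W = 231.4 W.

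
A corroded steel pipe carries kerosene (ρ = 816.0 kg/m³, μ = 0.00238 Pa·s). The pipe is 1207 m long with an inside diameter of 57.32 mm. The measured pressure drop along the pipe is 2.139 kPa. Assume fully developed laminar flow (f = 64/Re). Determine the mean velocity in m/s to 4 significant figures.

V ≈ 0.07645 m/s

For laminar flow, f = 64/Re with Re = ρVD/μ, so Darcy-Weisbach reduces to ΔP = 32μLV/D². Solving for V: V = ΔP·D²/(32μL) = 2139·(0.05732)²/(32·0.00238·1207) = 0.07645 m/s.
Check: Re = ρVD/μ = 816·0.07645·0.05732/0.00238 = 1502 < 2300, so the laminar assumption holds.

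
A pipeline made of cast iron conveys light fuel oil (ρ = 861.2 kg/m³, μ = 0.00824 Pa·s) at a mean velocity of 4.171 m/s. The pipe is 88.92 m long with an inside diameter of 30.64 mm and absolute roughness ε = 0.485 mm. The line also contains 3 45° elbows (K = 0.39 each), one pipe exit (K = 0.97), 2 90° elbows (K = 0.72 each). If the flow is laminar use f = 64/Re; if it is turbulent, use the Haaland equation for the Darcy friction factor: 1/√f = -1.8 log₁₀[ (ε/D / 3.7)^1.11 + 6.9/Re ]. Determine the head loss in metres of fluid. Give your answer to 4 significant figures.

Reynolds number Re = ρVD/μ = 861.2 · 4.171 · 0.03064 / 0.00824 = 1.336e+04.
Re > 4000 → turbulent. Relative roughness ε/D = 0.000485/0.03064 = 0.0158. Haaland: 1/√f = -1.8 log₁₀[(0.0158/3.7)^1.11 + 6.9/1.336e+04] = -1.8 log₁₀[0.00235 + 0.000517] = 4.577, so f = 0.04773.
Total minor-loss coefficient ΣK = 3·0.39 + 1·0.97 + 2·0.72 = 3.58.
ΔP = [f·L/D + ΣK]·(ρV²/2) = [0.04773·88.92/0.03064 + 3.58]·(861.2·4.171²/2) = [138.5 + 3.58]·7491 = 1.064e+06 Pa.
Head loss h_f = ΔP/(ρg) = 1.064e+06/(861.2·9.81) = 126.0 m.

h_f ≈ 126.0 m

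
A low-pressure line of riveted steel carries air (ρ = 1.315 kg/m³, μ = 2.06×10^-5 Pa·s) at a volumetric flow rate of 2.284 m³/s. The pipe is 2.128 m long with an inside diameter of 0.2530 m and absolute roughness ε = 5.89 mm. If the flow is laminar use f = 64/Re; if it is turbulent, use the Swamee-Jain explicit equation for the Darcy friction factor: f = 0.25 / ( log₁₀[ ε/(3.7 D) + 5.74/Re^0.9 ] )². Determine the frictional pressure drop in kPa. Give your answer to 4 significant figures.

Cross-sectional area A = πD²/4 = π(0.253)²/4 = 0.05027 m²; mean velocity V = Q/A = 2.284/0.05027 = 45.43 m/s.
Reynolds number Re = ρVD/μ = 1.315 · 45.43 · 0.253 / 2.06e-05 = 7.337e+05.
Re > 4000 → turbulent. Relative roughness ε/D = 0.00589/0.253 = 0.0233. Swamee-Jain: f = 0.25/(log₁₀[0.0233/3.7 + 5.74/7.337e+05^0.9])² = 0.25/(log₁₀[0.00629 + 3.02e-05])² = 0.25/(-2.199)² = 0.05169.
Darcy-Weisbach: ΔP = f(L/D)(ρV²/2) = 0.05169·(2.128/0.253)·(1.315·45.43²/2) = 0.05169·8.411·1357 = 590.1 Pa.
ΔP = 590.1 Pa = 0.5901 kPa.

ΔP ≈ 0.5901 kPa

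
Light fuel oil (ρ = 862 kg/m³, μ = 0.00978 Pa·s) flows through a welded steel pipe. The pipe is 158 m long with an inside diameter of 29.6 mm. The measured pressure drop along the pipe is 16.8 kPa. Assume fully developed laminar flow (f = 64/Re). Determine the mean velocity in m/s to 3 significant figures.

V ≈ 0.298 m/s

For laminar flow, f = 64/Re with Re = ρVD/μ, so Darcy-Weisbach reduces to ΔP = 32μLV/D². Solving for V: V = ΔP·D²/(32μL) = 1.68e+04·(0.0296)²/(32·0.00978·158) = 0.2977 m/s.
Check: Re = ρVD/μ = 862·0.2977·0.0296/0.00978 = 776.6 < 2300, so the laminar assumption holds.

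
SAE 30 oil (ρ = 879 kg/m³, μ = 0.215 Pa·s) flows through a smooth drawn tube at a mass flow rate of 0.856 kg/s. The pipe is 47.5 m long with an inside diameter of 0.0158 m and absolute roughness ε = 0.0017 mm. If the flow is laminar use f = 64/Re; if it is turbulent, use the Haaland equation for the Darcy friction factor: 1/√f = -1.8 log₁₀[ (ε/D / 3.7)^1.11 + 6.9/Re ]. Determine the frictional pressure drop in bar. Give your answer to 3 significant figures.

A = πD²/4 = π(0.0158)²/4 = 0.0001961 m²; mean velocity V = ṁ/(ρA) = 0.856/(879 · 0.0001961) = 4.967 m/s.
Reynolds number Re = ρVD/μ = 879 · 4.967 · 0.0158 / 0.215 = 320.8.
Re < 2300 → laminar flow, so f = 64/Re = 64/320.8 = 0.1995 (the turbulent correlation is not needed).
Darcy-Weisbach: ΔP = f(L/D)(ρV²/2) = 0.1995·(47.5/0.0158)·(879·4.967²/2) = 0.1995·3006·1.084e+04 = 6.502e+06 Pa.
ΔP = 6.502e+06 Pa = 65.0 bar.

ΔP ≈ 65.0 bar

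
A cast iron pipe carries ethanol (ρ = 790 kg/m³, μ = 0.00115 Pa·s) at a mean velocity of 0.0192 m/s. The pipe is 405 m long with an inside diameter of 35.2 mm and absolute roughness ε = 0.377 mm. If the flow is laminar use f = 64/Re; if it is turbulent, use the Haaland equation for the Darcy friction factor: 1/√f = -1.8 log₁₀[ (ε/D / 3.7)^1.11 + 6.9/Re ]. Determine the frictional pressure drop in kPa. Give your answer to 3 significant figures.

ΔP ≈ 0.231 kPa

Reynolds number Re = ρVD/μ = 790 · 0.0192 · 0.0352 / 0.00115 = 464.3.
Re < 2300 → laminar flow, so f = 64/Re = 64/464.3 = 0.1379 (the turbulent correlation is not needed).
Darcy-Weisbach: ΔP = f(L/D)(ρV²/2) = 0.1379·(405/0.0352)·(790·0.0192²/2) = 0.1379·1.151e+04·0.1456 = 231 Pa.
ΔP = 231 Pa = 0.231 kPa.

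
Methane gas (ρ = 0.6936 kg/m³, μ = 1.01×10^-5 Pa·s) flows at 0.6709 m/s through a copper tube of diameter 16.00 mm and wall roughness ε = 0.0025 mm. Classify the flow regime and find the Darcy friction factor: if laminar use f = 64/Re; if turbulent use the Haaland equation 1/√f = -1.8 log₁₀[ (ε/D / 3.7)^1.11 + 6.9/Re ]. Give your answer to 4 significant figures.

f ≈ 0.08682

Re = ρVD/μ = 0.6936·0.6709·0.016/1.01e-05 = 737.2.
Re < 2300 → laminar, so f = 64/Re = 0.08682 (roughness is irrelevant in laminar flow).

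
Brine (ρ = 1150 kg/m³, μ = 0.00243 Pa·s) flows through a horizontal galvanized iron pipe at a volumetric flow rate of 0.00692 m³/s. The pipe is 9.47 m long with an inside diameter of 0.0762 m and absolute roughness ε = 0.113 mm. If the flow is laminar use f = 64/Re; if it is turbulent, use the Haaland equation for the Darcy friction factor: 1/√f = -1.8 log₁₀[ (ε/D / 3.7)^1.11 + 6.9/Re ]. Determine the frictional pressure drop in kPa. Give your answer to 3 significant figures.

ΔP ≈ 4.08 kPa

Cross-sectional area A = πD²/4 = π(0.0762)²/4 = 0.00456 m²; mean velocity V = Q/A = 0.00692/0.00456 = 1.517 m/s.
Reynolds number Re = ρVD/μ = 1150 · 1.517 · 0.0762 / 0.00243 = 5.472e+04.
Re > 4000 → turbulent. Relative roughness ε/D = 0.000113/0.0762 = 0.00148. Haaland: 1/√f = -1.8 log₁₀[(0.00148/3.7)^1.11 + 6.9/5.472e+04] = -1.8 log₁₀[0.00017 + 0.000126] = 6.353, so f = 0.02478.
Darcy-Weisbach: ΔP = f(L/D)(ρV²/2) = 0.02478·(9.47/0.0762)·(1150·1.517²/2) = 0.02478·124.3·1324 = 4077 Pa.
ΔP = 4077 Pa = 4.08 kPa.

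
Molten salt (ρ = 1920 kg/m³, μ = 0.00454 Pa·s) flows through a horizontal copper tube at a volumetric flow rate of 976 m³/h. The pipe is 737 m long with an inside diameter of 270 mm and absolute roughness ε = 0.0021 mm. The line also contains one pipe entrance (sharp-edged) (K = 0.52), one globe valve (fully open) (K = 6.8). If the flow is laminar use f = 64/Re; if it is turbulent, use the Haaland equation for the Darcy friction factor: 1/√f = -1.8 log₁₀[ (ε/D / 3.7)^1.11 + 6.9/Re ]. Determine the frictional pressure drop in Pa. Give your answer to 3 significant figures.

ΔP ≈ 920000 Pa

Q = 976 m³/h = 976/3600 = 0.2711 m³/s.
Cross-sectional area A = πD²/4 = π(0.27)²/4 = 0.05726 m²; mean velocity V = Q/A = 0.2711/0.05726 = 4.735 m/s.
Reynolds number Re = ρVD/μ = 1920 · 4.735 · 0.27 / 0.00454 = 5.407e+05.
Re > 4000 → turbulent. Relative roughness ε/D = 2.1e-06/0.27 = 7.78e-06. Haaland: 1/√f = -1.8 log₁₀[(7.78e-06/3.7)^1.11 + 6.9/5.407e+05] = -1.8 log₁₀[4.99e-07 + 1.28e-05] = 8.779, so f = 0.01297.
Total minor-loss coefficient ΣK = 1·0.52 + 1·6.8 = 7.32.
ΔP = [f·L/D + ΣK]·(ρV²/2) = [0.01297·737/0.27 + 7.32]·(1920·4.735²/2) = [35.41 + 7.32]·2.152e+04 = 9.198e+05 Pa.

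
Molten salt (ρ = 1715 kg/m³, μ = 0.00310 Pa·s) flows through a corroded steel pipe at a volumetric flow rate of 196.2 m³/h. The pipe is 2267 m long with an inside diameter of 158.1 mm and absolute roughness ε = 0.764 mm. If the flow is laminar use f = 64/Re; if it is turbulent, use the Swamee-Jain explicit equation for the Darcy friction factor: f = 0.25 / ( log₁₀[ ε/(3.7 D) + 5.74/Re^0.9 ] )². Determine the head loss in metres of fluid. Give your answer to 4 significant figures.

Q = 196.2 m³/h = 196.2/3600 = 0.0545 m³/s.
Cross-sectional area A = πD²/4 = π(0.1581)²/4 = 0.01963 m²; mean velocity V = Q/A = 0.0545/0.01963 = 2.776 m/s.
Reynolds number Re = ρVD/μ = 1715 · 2.776 · 0.1581 / 0.0031 = 2.428e+05.
Re > 4000 → turbulent. Relative roughness ε/D = 0.000764/0.1581 = 0.00483. Swamee-Jain: f = 0.25/(log₁₀[0.00483/3.7 + 5.74/2.428e+05^0.9])² = 0.25/(log₁₀[0.00131 + 8.17e-05])² = 0.25/(-2.858)² = 0.03061.
Darcy-Weisbach: ΔP = f(L/D)(ρV²/2) = 0.03061·(2267/0.1581)·(1715·2.776²/2) = 0.03061·1.434e+04·6609 = 2.901e+06 Pa.
Head loss h_f = ΔP/(ρg) = 2.901e+06/(1715·9.81) = 172.4 m.

h_f ≈ 172.4 m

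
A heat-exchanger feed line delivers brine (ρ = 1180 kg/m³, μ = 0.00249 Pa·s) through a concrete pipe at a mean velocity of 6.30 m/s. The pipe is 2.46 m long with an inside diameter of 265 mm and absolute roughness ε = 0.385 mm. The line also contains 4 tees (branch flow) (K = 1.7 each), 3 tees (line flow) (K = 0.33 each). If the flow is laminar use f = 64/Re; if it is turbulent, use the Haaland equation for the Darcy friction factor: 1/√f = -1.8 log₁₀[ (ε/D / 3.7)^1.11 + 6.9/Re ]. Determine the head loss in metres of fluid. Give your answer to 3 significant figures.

Reynolds number Re = ρVD/μ = 1180 · 6.3 · 0.265 / 0.00249 = 7.912e+05.
Re > 4000 → turbulent. Relative roughness ε/D = 0.000385/0.265 = 0.00145. Haaland: 1/√f = -1.8 log₁₀[(0.00145/3.7)^1.11 + 6.9/7.912e+05] = -1.8 log₁₀[0.000166 + 8.72e-06] = 6.765, so f = 0.02185.
Total minor-loss coefficient ΣK = 4·1.7 + 3·0.33 = 7.79.
ΔP = [f·L/D + ΣK]·(ρV²/2) = [0.02185·2.46/0.265 + 7.79]·(1180·6.3²/2) = [0.2028 + 7.79]·2.342e+04 = 1.872e+05 Pa.
Head loss h_f = ΔP/(ρg) = 1.872e+05/(1180·9.81) = 16.2 m.

h_f ≈ 16.2 m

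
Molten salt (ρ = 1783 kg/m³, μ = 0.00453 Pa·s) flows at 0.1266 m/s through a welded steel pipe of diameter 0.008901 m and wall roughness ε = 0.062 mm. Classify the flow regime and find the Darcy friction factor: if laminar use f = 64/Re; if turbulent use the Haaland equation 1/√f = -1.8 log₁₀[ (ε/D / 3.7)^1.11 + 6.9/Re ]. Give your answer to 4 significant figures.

f ≈ 0.1443

Re = ρVD/μ = 1783·0.1266·0.008901/0.00453 = 443.5.
Re < 2300 → laminar, so f = 64/Re = 0.1443 (roughness is irrelevant in laminar flow).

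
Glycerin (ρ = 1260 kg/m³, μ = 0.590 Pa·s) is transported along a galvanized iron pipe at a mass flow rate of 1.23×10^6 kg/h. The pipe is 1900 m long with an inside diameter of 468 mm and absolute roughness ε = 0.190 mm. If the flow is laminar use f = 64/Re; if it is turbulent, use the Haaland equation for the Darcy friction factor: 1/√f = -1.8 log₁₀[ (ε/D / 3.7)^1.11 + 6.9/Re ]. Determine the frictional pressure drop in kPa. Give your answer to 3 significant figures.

ΔP ≈ 258 kPa

ṁ = 1.23×10^6 kg/h = 1.23×10^6/3600 = 341.7 kg/s.
A = πD²/4 = π(0.468)²/4 = 0.172 m²; mean velocity V = ṁ/(ρA) = 341.7/(1260 · 0.172) = 1.576 m/s.
Reynolds number Re = ρVD/μ = 1260 · 1.576 · 0.468 / 0.59 = 1575.
Re < 2300 → laminar flow, so f = 64/Re = 64/1575 = 0.04062 (the turbulent correlation is not needed).
Darcy-Weisbach: ΔP = f(L/D)(ρV²/2) = 0.04062·(1900/0.468)·(1260·1.576²/2) = 0.04062·4060·1565 = 2.582e+05 Pa.
ΔP = 2.582e+05 Pa = 258 kPa.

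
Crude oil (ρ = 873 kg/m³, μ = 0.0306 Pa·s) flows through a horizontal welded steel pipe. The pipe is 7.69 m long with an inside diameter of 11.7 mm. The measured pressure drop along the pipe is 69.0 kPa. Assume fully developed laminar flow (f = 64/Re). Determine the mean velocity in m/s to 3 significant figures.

V ≈ 1.25 m/s

For laminar flow, f = 64/Re with Re = ρVD/μ, so Darcy-Weisbach reduces to ΔP = 32μLV/D². Solving for V: V = ΔP·D²/(32μL) = 6.9e+04·(0.0117)²/(32·0.0306·7.69) = 1.254 m/s.
Check: Re = ρVD/μ = 873·1.254·0.0117/0.0306 = 418.7 < 2300, so the laminar assumption holds.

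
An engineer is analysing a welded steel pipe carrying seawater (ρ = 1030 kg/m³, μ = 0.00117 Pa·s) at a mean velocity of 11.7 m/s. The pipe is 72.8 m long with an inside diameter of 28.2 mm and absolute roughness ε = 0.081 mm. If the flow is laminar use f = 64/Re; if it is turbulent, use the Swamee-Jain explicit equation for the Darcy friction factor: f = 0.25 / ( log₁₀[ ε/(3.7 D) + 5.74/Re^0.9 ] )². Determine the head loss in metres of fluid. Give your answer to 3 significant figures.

h_f ≈ 477 m

Reynolds number Re = ρVD/μ = 1030 · 11.7 · 0.0282 / 0.00117 = 2.905e+05.
Re > 4000 → turbulent. Relative roughness ε/D = 8.1e-05/0.0282 = 0.00287. Swamee-Jain: f = 0.25/(log₁₀[0.00287/3.7 + 5.74/2.905e+05^0.9])² = 0.25/(log₁₀[0.000776 + 6.95e-05])² = 0.25/(-3.073)² = 0.02648.
Darcy-Weisbach: ΔP = f(L/D)(ρV²/2) = 0.02648·(72.8/0.0282)·(1030·11.7²/2) = 0.02648·2582·7.05e+04 = 4.819e+06 Pa.
Head loss h_f = ΔP/(ρg) = 4.819e+06/(1030·9.81) = 477 m.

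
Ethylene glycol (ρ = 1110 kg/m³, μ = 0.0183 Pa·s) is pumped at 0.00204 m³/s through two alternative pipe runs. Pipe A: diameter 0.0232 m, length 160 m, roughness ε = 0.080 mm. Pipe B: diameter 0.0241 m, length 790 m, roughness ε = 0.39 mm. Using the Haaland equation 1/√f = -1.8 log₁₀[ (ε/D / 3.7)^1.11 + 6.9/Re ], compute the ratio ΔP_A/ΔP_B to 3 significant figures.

Pipe A: V = Q/A = 0.00204/0.0004227 = 4.826 m/s; Re = 6791; ε/D = 0.00345; Haaland → f = 0.03829; ΔP_A = f(L/D)(ρV²/2) = 3.413e+06 Pa.
Pipe B: V = Q/A = 0.00204/0.0004562 = 4.472 m/s; Re = 6537; ε/D = 0.0162; Haaland → f = 0.05097; ΔP_B = f(L/D)(ρV²/2) = 1.855e+07 Pa.
ΔP_A/ΔP_B = 3.413e+06/1.855e+07 = 0.184.

ΔP_A/ΔP_B ≈ 0.184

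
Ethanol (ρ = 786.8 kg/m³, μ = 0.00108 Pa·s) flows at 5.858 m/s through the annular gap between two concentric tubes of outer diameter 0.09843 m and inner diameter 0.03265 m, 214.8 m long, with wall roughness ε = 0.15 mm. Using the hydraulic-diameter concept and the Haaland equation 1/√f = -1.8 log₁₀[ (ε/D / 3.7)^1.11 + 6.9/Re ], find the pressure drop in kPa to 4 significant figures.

ΔP ≈ 1094 kPa

Hydraulic diameter D_h = 4A/P = D_o - D_i = 0.09843 - 0.03265 = 0.06578 m.
Re = ρVD_h/μ = 786.8·5.858·0.06578/0.00108 = 2.807e+05.
ε/D_h = 0.00015/0.06578 = 0.00228; Haaland gives 1/√f = -1.8 log₁₀[0.000273+2.46e-05] = 6.347, so f = 0.02483.
ΔP = f(L/D_h)(ρV²/2) = 0.02483·214.8/0.06578·1.35e+04 = 1.094e+06 Pa.
ΔP = 1094 kPa.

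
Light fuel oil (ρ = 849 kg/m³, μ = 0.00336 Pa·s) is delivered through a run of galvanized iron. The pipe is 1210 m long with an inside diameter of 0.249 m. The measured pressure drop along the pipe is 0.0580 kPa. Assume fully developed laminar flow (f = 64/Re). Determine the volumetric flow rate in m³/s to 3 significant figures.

Q ≈ 0.00135 m³/s

For laminar flow, f = 64/Re with Re = ρVD/μ, so Darcy-Weisbach reduces to ΔP = 32μLV/D². Solving for V: V = ΔP·D²/(32μL) = 58·(0.249)²/(32·0.00336·1210) = 0.02764 m/s.
Check: Re = ρVD/μ = 849·0.02764·0.249/0.00336 = 1739 < 2300, so the laminar assumption holds.
Q = V·A = 0.02764·(π/4·0.249²) = 0.001346 m³/s = 0.00135 m³/s.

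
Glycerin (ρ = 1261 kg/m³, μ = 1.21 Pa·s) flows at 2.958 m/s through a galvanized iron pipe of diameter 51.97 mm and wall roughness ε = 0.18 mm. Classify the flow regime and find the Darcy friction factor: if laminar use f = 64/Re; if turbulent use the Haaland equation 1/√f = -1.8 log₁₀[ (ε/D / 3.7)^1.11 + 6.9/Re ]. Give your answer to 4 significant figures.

Re = ρVD/μ = 1261·2.958·0.05197/1.21 = 160.2.
Re < 2300 → laminar, so f = 64/Re = 0.3995 (roughness is irrelevant in laminar flow).

f ≈ 0.3995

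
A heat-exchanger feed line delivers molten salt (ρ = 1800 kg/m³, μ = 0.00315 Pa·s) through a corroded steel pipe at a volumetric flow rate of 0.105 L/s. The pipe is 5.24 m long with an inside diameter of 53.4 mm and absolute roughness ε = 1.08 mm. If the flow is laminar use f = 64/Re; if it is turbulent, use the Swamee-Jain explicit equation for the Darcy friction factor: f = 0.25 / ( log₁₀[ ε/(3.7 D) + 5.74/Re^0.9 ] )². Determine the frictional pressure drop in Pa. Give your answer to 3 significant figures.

ΔP ≈ 8.68 Pa

Q = 0.105 L/s = 0.105/1000 = 0.000105 m³/s.
Cross-sectional area A = πD²/4 = π(0.0534)²/4 = 0.00224 m²; mean velocity V = Q/A = 0.000105/0.00224 = 0.04688 m/s.
Reynolds number Re = ρVD/μ = 1800 · 0.04688 · 0.0534 / 0.00315 = 1431.
Re < 2300 → laminar flow, so f = 64/Re = 64/1431 = 0.04474 (the turbulent correlation is not needed).
Darcy-Weisbach: ΔP = f(L/D)(ρV²/2) = 0.04474·(5.24/0.0534)·(1800·0.04688²/2) = 0.04474·98.13·1.978 = 8.684 Pa.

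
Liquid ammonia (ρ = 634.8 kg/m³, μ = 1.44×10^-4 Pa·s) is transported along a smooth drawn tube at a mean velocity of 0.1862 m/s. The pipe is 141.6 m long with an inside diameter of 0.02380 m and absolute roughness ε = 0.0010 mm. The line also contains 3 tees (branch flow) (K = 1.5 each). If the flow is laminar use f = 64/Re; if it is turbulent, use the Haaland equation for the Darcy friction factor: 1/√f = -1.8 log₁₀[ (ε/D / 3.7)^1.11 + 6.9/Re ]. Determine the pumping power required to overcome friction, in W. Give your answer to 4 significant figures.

Reynolds number Re = ρVD/μ = 634.8 · 0.1862 · 0.0238 / 0.000144 = 1.954e+04.
Re > 4000 → turbulent. Relative roughness ε/D = 1e-06/0.0238 = 4.2e-05. Haaland: 1/√f = -1.8 log₁₀[(4.2e-05/3.7)^1.11 + 6.9/1.954e+04] = -1.8 log₁₀[3.25e-06 + 0.000353] = 6.206, so f = 0.02596.
Total minor-loss coefficient ΣK = 3·1.5 = 4.5.
ΔP = [f·L/D + ΣK]·(ρV²/2) = [0.02596·141.6/0.0238 + 4.5]·(634.8·0.1862²/2) = [154.5 + 4.5]·11 = 1749 Pa.
Q = V·A = 0.1862·0.0004449 = 8.284e-05 m³/s.
Pumping power P = QΔP = 8.284e-05·1749 = 0.14490 W = 0.1449 W.

P ≈ 0.1449 W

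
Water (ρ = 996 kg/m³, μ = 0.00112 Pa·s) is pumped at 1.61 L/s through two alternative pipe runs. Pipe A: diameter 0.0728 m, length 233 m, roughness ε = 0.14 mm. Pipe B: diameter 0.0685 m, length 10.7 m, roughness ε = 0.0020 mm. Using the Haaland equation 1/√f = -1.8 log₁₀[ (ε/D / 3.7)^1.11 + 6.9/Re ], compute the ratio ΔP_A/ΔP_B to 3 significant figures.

ΔP_A/ΔP_B ≈ 18.9

Pipe A: V = Q/A = 0.00161/0.004162 = 0.3868 m/s; Re = 2.504e+04; ε/D = 0.00192; Haaland → f = 0.02835; ΔP_A = f(L/D)(ρV²/2) = 6760 Pa.
Pipe B: V = Q/A = 0.00161/0.003685 = 0.4369 m/s; Re = 2.661e+04; ε/D = 2.92e-05; Haaland → f = 0.02405; ΔP_B = f(L/D)(ρV²/2) = 357 Pa.
ΔP_A/ΔP_B = 6760/357 = 18.9.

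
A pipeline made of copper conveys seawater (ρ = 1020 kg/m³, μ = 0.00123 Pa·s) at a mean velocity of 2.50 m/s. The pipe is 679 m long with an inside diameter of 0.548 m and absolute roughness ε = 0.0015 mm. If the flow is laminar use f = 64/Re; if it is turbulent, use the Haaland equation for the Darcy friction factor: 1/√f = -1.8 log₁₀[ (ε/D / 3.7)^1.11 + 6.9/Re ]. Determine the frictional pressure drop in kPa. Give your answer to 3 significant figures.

Reynolds number Re = ρVD/μ = 1020 · 2.5 · 0.548 / 0.00123 = 1.136e+06.
Re > 4000 → turbulent. Relative roughness ε/D = 1.5e-06/0.548 = 2.74e-06. Haaland: 1/√f = -1.8 log₁₀[(2.74e-06/3.7)^1.11 + 6.9/1.136e+06] = -1.8 log₁₀[1.57e-07 + 6.07e-06] = 9.37, so f = 0.01139.
Darcy-Weisbach: ΔP = f(L/D)(ρV²/2) = 0.01139·(679/0.548)·(1020·2.5²/2) = 0.01139·1239·3188 = 4.498e+04 Pa.
ΔP = 4.498e+04 Pa = 45.0 kPa.

ΔP ≈ 45.0 kPa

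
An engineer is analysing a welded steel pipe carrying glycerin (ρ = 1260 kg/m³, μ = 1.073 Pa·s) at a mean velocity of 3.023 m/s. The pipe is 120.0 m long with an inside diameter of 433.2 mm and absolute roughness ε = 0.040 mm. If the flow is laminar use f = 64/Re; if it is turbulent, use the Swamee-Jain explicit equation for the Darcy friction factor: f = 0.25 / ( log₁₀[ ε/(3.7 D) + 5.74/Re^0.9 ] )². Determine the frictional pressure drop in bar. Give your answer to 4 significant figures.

ΔP ≈ 0.6637 bar

Reynolds number Re = ρVD/μ = 1260 · 3.023 · 0.4332 / 1.07 = 1538.
Re < 2300 → laminar flow, so f = 64/Re = 64/1538 = 0.04162 (the turbulent correlation is not needed).
Darcy-Weisbach: ΔP = f(L/D)(ρV²/2) = 0.04162·(120/0.4332)·(1260·3.023²/2) = 0.04162·277·5757 = 6.637e+04 Pa.
ΔP = 6.637e+04 Pa = 0.6637 bar.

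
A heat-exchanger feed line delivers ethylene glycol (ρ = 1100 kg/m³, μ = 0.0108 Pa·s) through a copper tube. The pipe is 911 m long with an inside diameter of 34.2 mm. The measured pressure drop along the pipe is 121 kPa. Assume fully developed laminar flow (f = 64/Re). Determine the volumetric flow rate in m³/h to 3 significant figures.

Q ≈ 1.49 m³/h

For laminar flow, f = 64/Re with Re = ρVD/μ, so Darcy-Weisbach reduces to ΔP = 32μLV/D². Solving for V: V = ΔP·D²/(32μL) = 1.21e+05·(0.0342)²/(32·0.0108·911) = 0.4495 m/s.
Check: Re = ρVD/μ = 1100·0.4495·0.0342/0.0108 = 1566 < 2300, so the laminar assumption holds.
Q = V·A = 0.4495·(π/4·0.0342²) = 0.0004129 m³/s = 1.49 m³/h.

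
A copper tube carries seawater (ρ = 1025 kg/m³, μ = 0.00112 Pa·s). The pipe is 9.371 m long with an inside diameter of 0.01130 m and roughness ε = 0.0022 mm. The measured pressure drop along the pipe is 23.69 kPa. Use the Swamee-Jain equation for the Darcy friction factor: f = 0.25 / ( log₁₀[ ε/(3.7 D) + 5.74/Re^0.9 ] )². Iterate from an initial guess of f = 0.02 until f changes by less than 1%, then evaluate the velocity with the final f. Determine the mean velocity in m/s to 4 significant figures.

V ≈ 1.400 m/s

Rearranging Darcy-Weisbach: V = √(2·ΔP·D/(f·L·ρ)). With ε/D = 2.2e-06/0.0113 = 0.000195, iterate starting from f = 0.02:
  f = 0.02 → V = √(2·2.369e+04·0.0113/(0.02·9.371·1025)) = 1.669 m/s; Re = ρVD/μ = 1.726e+04; f → 0.02724
  f = 0.02724 → V = 1.43 m/s; Re = 1.479e+04; f → 0.0283
  f = 0.0283 → V = 1.403 m/s; Re = 1.451e+04; f → 0.02844
Converged (Δf/f < 1%). With the final f = 0.02844: V = √(2·2.369e+04·0.0113/(0.02844·9.371·1025)) = 1.4 m/s.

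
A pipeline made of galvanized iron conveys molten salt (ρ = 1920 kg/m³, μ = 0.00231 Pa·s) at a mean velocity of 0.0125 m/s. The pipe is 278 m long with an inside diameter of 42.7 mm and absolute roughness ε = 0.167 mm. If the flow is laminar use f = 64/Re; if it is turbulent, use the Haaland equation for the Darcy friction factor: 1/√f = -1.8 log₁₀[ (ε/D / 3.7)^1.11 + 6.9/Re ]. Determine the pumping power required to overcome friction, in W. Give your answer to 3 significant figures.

P ≈ 0.00252 W

Reynolds number Re = ρVD/μ = 1920 · 0.0125 · 0.0427 / 0.00231 = 443.6.
Re < 2300 → laminar flow, so f = 64/Re = 64/443.6 = 0.1443 (the turbulent correlation is not needed).
Darcy-Weisbach: ΔP = f(L/D)(ρV²/2) = 0.1443·(278/0.0427)·(1920·0.0125²/2) = 0.1443·6511·0.15 = 140.9 Pa.
Q = V·A = 0.0125·0.001432 = 1.79e-05 m³/s.
Pumping power P = QΔP = 1.79e-05·140.9 = 0.002522 W = 0.00252 W.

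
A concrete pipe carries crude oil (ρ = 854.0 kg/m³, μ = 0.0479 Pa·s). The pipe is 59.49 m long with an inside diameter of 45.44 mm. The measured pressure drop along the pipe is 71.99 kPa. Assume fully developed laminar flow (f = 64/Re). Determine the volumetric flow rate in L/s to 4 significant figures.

For laminar flow, f = 64/Re with Re = ρVD/μ, so Darcy-Weisbach reduces to ΔP = 32μLV/D². Solving for V: V = ΔP·D²/(32μL) = 7.199e+04·(0.04544)²/(32·0.0479·59.49) = 1.63 m/s.
Check: Re = ρVD/μ = 854·1.63·0.04544/0.0479 = 1321 < 2300, so the laminar assumption holds.
Q = V·A = 1.63·(π/4·0.04544²) = 0.002644 m³/s = 2.644 L/s.

Q ≈ 2.644 L/s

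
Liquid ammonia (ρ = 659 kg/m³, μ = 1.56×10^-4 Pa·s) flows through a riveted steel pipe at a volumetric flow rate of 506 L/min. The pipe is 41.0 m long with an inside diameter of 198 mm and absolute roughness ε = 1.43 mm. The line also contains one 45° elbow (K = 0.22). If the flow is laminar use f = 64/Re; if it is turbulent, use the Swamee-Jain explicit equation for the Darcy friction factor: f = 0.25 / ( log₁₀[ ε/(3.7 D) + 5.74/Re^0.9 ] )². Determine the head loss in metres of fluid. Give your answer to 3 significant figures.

Q = 506 L/min = 506/60000 = 0.008433 m³/s.
Cross-sectional area A = πD²/4 = π(0.198)²/4 = 0.03079 m²; mean velocity V = Q/A = 0.008433/0.03079 = 0.2739 m/s.
Reynolds number Re = ρVD/μ = 659 · 0.2739 · 0.198 / 0.000156 = 2.291e+05.
Re > 4000 → turbulent. Relative roughness ε/D = 0.00143/0.198 = 0.00722. Swamee-Jain: f = 0.25/(log₁₀[0.00722/3.7 + 5.74/2.291e+05^0.9])² = 0.25/(log₁₀[0.00195 + 8.61e-05])² = 0.25/(-2.691)² = 0.03453.
Total minor-loss coefficient ΣK = 1·0.22 = 0.22.
ΔP = [f·L/D + ΣK]·(ρV²/2) = [0.03453·41/0.198 + 0.22]·(659·0.2739²/2) = [7.15 + 0.22]·24.72 = 182.2 Pa.
Head loss h_f = ΔP/(ρg) = 182.2/(659·9.81) = 0.0282 m.

h_f ≈ 0.0282 m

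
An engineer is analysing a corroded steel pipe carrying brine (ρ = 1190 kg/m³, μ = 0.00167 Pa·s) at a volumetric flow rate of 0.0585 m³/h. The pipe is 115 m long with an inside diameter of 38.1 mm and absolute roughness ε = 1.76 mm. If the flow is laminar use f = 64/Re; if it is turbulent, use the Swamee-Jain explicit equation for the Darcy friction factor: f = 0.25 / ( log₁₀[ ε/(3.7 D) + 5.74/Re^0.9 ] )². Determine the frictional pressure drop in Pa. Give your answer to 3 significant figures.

ΔP ≈ 60.3 Pa

Q = 0.0585 m³/h = 0.0585/3600 = 1.625e-05 m³/s.
Cross-sectional area A = πD²/4 = π(0.0381)²/4 = 0.00114 m²; mean velocity V = Q/A = 1.625e-05/0.00114 = 0.01425 m/s.
Reynolds number Re = ρVD/μ = 1190 · 0.01425 · 0.0381 / 0.00167 = 387.
Re < 2300 → laminar flow, so f = 64/Re = 64/387 = 0.1654 (the turbulent correlation is not needed).
Darcy-Weisbach: ΔP = f(L/D)(ρV²/2) = 0.1654·(115/0.0381)·(1190·0.01425²/2) = 0.1654·3018·0.1209 = 60.34 Pa.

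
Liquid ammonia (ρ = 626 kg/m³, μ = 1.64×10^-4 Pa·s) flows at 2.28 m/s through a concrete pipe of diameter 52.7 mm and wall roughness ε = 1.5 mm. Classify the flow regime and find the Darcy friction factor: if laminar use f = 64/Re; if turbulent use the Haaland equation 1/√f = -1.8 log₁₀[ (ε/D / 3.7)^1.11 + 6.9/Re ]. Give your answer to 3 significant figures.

Re = ρVD/μ = 626·2.28·0.0527/0.000164 = 4.586e+05.
Re > 4000 → turbulent. ε/D = 0.0015/0.0527 = 0.0285; Haaland: 1/√f = -1.8 log₁₀[0.0045 + 1.5e-05] = 4.221, so f = 0.05613.

f ≈ 0.0561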